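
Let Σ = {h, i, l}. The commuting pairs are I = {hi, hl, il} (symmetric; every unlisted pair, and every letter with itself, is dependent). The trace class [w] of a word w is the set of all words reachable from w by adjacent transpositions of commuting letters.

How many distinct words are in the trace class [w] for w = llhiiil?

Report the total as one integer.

drop 0:l onto floor
drop 1:l onto {0:l}
drop 2:h onto floor
drop 3:i onto floor
drop 4:i onto {3:i}
drop 5:i onto {4:i}
drop 6:l onto {1:l}
ground layer = {0:l, 2:h, 3:i}
drop-orders for the pieces not yet dropped (sum over which currently-grounded one goes next):
  1 to go: {2} 1  {5} 1  {6} 1
  2 to go: {1,6} 1  {2,5} 2  {2,6} 2  {4,5} 1  {5,6} 2
  3 to go: {0,1,6} 1  {1,2,6} 3  {1,5,6} 3  {2,4,5} 3  {2,5,6} 6  {3,4,5} 1  {4,5,6} 3
  4 to go: {0,1,2,6} 4  {0,1,5,6} 4  {1,2,5,6} 12  {1,4,5,6} 6  {2,3,4,5} 4  {2,4,5,6} 12  {3,4,5,6} 4
  5 to go: {0,1,2,5,6} 20  {0,1,4,5,6} 10  {1,2,4,5,6} 30  {1,3,4,5,6} 10  {2,3,4,5,6} 20
  if 0:l drops first: 60 orders
  if 2:h drops first: 20 orders
  if 3:i drops first: 60 orders
heap linearizations: 140

140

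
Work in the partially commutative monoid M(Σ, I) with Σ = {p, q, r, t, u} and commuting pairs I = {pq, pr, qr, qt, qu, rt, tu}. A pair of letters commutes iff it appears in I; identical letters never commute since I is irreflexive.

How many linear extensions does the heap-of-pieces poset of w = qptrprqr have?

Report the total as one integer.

560

piece 0:q — minimal
piece 1:p — minimal
piece 2:t rests on {1:p}
piece 3:r — minimal
piece 4:p rests on {2:t}
piece 5:r rests on {3:r}
piece 6:q rests on {0:q}
piece 7:r rests on {5:r}
minimal pieces: {0:q, 1:p, 3:r}
ways to finish when only these pieces remain (= sum over removing one remaining piece with nothing left below it):
  1 left: {4}→1  {6}→1  {7}→1
  2 left: {0,6}→1  {2,4}→1  {4,6}→2  {4,7}→2  {5,7}→1  {6,7}→2
  3 left: {0,4,6}→3  {0,6,7}→3  {1,2,4}→1  {2,4,6}→3  {2,4,7}→3  {3,5,7}→1  {4,5,7}→3  {4,6,7}→6  {5,6,7}→3
  4 left: {0,2,4,6}→6  {0,4,6,7}→12  {0,5,6,7}→6  {1,2,4,6}→4  {1,2,4,7}→4  {2,4,5,7}→6  {2,4,6,7}→12  {3,4,5,7}→4  {3,5,6,7}→4  {4,5,6,7}→12
  5 left: {0,1,2,4,6}→10  {0,2,4,6,7}→30  {0,3,5,6,7}→10  {0,4,5,6,7}→30  {1,2,4,5,7}→10  {1,2,4,6,7}→20  {2,3,4,5,7}→10  {2,4,5,6,7}→30  {3,4,5,6,7}→20
  6 left: {0,1,2,4,6,7}→60  {0,2,4,5,6,7}→90  {0,3,4,5,6,7}→60  {1,2,3,4,5,7}→20  {1,2,4,5,6,7}→60  {2,3,4,5,6,7}→60
  placing 0:q first → 140 extensions
  placing 1:p first → 210 extensions
  placing 3:r first → 210 extensions
total linear extensions = 560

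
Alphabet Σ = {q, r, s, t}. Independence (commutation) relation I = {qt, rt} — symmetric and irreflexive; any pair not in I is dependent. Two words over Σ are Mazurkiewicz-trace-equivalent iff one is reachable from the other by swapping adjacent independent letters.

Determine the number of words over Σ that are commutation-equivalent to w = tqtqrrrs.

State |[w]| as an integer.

0(t) covers ∅
1(q) covers ∅
2(t) covers 0:t
3(q) covers 1:q
4(r) covers 3:q
5(r) covers 4:r
6(r) covers 5:r
7(s) covers 2:t, 6:r
floor of heap: 0:t, 1:q
completions by unplaced set U, small U first (add the entries for U minus each lowest piece of U):
  |U|=1: {7}:1
  |U|=2: {2,7}:1  {6,7}:1
  |U|=3: {0,2,7}:1  {2,6,7}:2  {5,6,7}:1
  |U|=4: {0,2,6,7}:3  {2,5,6,7}:3  {4,5,6,7}:1
  |U|=5: {0,2,5,6,7}:6  {2,4,5,6,7}:4  {3,4,5,6,7}:1
  |U|=6: {0,2,4,5,6,7}:10  {1,3,4,5,6,7}:1  {2,3,4,5,6,7}:5
  start at 0(t): 6
  start at 1(q): 15
sum over floor = 21

21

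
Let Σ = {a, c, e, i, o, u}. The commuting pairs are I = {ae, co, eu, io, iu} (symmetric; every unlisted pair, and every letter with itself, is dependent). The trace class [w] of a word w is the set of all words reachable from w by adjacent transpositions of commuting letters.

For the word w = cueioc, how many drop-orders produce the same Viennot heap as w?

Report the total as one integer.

0(c) covers ∅
1(u) covers 0:c
2(e) covers 0:c
3(i) covers 2:e
4(o) covers 1:u, 2:e
5(c) covers 1:u, 3:i
floor of heap: 0:c
completions by unplaced set U, small U first (add the entries for U minus each lowest piece of U):
  |U|=1: {4}:1  {5}:1
  |U|=2: {3,5}:1  {4,5}:2
  |U|=3: {1,4,5}:2  {3,4,5}:3
  |U|=4: {1,3,4,5}:5  {2,3,4,5}:3
  start at 0(c): 8

8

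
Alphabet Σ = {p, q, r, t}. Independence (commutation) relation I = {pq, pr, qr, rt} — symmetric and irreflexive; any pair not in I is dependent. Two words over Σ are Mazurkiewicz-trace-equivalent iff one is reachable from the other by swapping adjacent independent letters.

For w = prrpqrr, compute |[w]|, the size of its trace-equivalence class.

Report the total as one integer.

drop 0:p onto floor
drop 1:r onto floor
drop 2:r onto {1:r}
drop 3:p onto {0:p}
drop 4:q onto floor
drop 5:r onto {2:r}
drop 6:r onto {5:r}
ground layer = {0:p, 1:r, 4:q}
drop-orders for the pieces not yet dropped (sum over which currently-grounded one goes next):
  1 to go: {3} 1  {4} 1  {6} 1
  2 to go: {0,3} 1  {3,4} 2  {3,6} 2  {4,6} 2  {5,6} 1
  3 to go: {0,3,4} 3  {0,3,6} 3  {2,5,6} 1  {3,4,6} 6  {3,5,6} 3  {4,5,6} 3
  4 to go: {0,3,4,6} 12  {0,3,5,6} 6  {1,2,5,6} 1  {2,3,5,6} 4  {2,4,5,6} 4  {3,4,5,6} 12
  5 to go: {0,2,3,5,6} 10  {0,3,4,5,6} 30  {1,2,3,5,6} 5  {1,2,4,5,6} 5  {2,3,4,5,6} 20
  if 0:p drops first: 30 orders
  if 1:r drops first: 60 orders
  if 4:q drops first: 15 orders
heap linearizations: 105

105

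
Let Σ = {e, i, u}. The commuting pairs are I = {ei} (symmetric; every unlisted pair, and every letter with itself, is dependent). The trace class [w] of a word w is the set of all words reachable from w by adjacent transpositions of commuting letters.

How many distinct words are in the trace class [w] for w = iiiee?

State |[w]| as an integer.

0(i) covers ∅
1(i) covers 0:i
2(i) covers 1:i
3(e) covers ∅
4(e) covers 3:e
floor of heap: 0:i, 3:e
completions by unplaced set U, small U first (add the entries for U minus each lowest piece of U):
  |U|=1: {2}:1  {4}:1
  |U|=2: {1,2}:1  {2,4}:2  {3,4}:1
  |U|=3: {0,1,2}:1  {1,2,4}:3  {2,3,4}:3
  start at 0(i): 6
  start at 3(e): 4
sum over floor = 10

10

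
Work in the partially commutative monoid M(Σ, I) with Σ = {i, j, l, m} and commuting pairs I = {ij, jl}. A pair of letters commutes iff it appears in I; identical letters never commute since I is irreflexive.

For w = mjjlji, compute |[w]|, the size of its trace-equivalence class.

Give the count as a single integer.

10

#0=m has no predecessor
#1=j depends on [0:m]
#2=j depends on [1:j]
#3=l depends on [0:m]
#4=j depends on [2:j]
#5=i depends on [3:l]
sources: [0:m]
N(rest) = Σ N(rest − s) over sources s of rest; N(one piece) = 1:
  size 1 → [4]=1  [5]=1
  size 2 → [2,4]=1  [3,5]=1  [4,5]=2
  size 3 → [1,2,4]=1  [2,4,5]=3  [3,4,5]=3
  size 4 → [1,2,4,5]=4  [2,3,4,5]=6
  first=0(m) contributes 10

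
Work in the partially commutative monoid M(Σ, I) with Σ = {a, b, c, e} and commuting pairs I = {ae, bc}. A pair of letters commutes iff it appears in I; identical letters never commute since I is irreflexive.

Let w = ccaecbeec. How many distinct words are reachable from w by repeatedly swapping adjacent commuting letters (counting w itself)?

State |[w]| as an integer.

4

#0=c has no predecessor
#1=c depends on [0:c]
#2=a depends on [1:c]
#3=e depends on [1:c]
#4=c depends on [2:a, 3:e]
#5=b depends on [2:a, 3:e]
#6=e depends on [4:c, 5:b]
#7=e depends on [6:e]
#8=c depends on [7:e]
sources: [0:c]
N(rest) = Σ N(rest − s) over sources s of rest; N(one piece) = 1:
  size 1 → [8]=1
  size 2 → [7,8]=1
  size 3 → [6,7,8]=1
  size 4 → [4,6,7,8]=1  [5,6,7,8]=1
  size 5 → [4,5,6,7,8]=2
  size 6 → [2,4,5,6,7,8]=2  [3,4,5,6,7,8]=2
  size 7 → [2,3,4,5,6,7,8]=4
  first=0(c) contributes 4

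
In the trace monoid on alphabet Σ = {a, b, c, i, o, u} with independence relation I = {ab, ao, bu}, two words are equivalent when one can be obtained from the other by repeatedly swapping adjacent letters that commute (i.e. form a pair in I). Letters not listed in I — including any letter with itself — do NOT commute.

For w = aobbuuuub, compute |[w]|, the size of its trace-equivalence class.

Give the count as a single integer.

91

0(a) covers ∅
1(o) covers ∅
2(b) covers 1:o
3(b) covers 2:b
4(u) covers 0:a, 1:o
5(u) covers 4:u
6(u) covers 5:u
7(u) covers 6:u
8(b) covers 3:b
floor of heap: 0:a, 1:o
completions by unplaced set U, small U first (add the entries for U minus each lowest piece of U):
  |U|=1: {7}:1  {8}:1
  |U|=2: {3,8}:1  {6,7}:1  {7,8}:2
  |U|=3: {2,3,8}:1  {3,7,8}:3  {5,6,7}:1  {6,7,8}:3
  |U|=4: {2,3,7,8}:4  {3,6,7,8}:6  {4,5,6,7}:1  {5,6,7,8}:4
  |U|=5: {0,4,5,6,7}:1  {2,3,6,7,8}:10  {3,5,6,7,8}:10  {4,5,6,7,8}:5
  |U|=6: {0,4,5,6,7,8}:6  {2,3,5,6,7,8}:20  {3,4,5,6,7,8}:15
  |U|=7: {0,3,4,5,6,7,8}:21  {2,3,4,5,6,7,8}:35
  start at 0(a): 35
  start at 1(o): 56
sum over floor = 91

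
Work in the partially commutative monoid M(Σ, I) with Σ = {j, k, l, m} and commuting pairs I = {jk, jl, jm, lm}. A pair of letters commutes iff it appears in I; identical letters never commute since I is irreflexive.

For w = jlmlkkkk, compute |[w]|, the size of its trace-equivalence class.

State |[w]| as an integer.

24

0(j) covers ∅
1(l) covers ∅
2(m) covers ∅
3(l) covers 1:l
4(k) covers 2:m, 3:l
5(k) covers 4:k
6(k) covers 5:k
7(k) covers 6:k
floor of heap: 0:j, 1:l, 2:m
completions by unplaced set U, small U first (add the entries for U minus each lowest piece of U):
  |U|=1: {0}:1  {7}:1
  |U|=2: {0,7}:2  {6,7}:1
  |U|=3: {0,6,7}:3  {5,6,7}:1
  |U|=4: {0,5,6,7}:4  {4,5,6,7}:1
  |U|=5: {0,4,5,6,7}:5  {2,4,5,6,7}:1  {3,4,5,6,7}:1
  |U|=6: {0,2,4,5,6,7}:6  {0,3,4,5,6,7}:6  {1,3,4,5,6,7}:1  {2,3,4,5,6,7}:2
  start at 0(j): 3
  start at 1(l): 14
  start at 2(m): 7
sum over floor = 24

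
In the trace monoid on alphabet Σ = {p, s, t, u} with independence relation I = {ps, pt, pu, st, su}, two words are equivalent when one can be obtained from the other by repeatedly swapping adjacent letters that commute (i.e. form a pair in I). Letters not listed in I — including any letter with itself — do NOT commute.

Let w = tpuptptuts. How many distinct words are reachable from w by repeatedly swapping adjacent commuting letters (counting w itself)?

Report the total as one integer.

piece 0:t — minimal
piece 1:p — minimal
piece 2:u rests on {0:t}
piece 3:p rests on {1:p}
piece 4:t rests on {2:u}
piece 5:p rests on {3:p}
piece 6:t rests on {4:t}
piece 7:u rests on {6:t}
piece 8:t rests on {7:u}
piece 9:s — minimal
minimal pieces: {0:t, 1:p, 9:s}
ways to finish when only these pieces remain (= sum over removing one remaining piece with nothing left below it):
  1 left: {5}→1  {8}→1  {9}→1
  2 left: {3,5}→1  {5,8}→2  {5,9}→2  {7,8}→1  {8,9}→2
  3 left: {1,3,5}→1  {3,5,8}→3  {3,5,9}→3  {5,7,8}→3  {5,8,9}→6  {6,7,8}→1  {7,8,9}→3
  4 left: {1,3,5,8}→4  {1,3,5,9}→4  {3,5,7,8}→6  {3,5,8,9}→12  {4,6,7,8}→1  {5,6,7,8}→4  {5,7,8,9}→12  {6,7,8,9}→4
  5 left: {1,3,5,7,8}→10  {1,3,5,8,9}→20  {2,4,6,7,8}→1  {3,5,6,7,8}→10  {3,5,7,8,9}→30  {4,5,6,7,8}→5  {4,6,7,8,9}→5  {5,6,7,8,9}→20
  6 left: {0,2,4,6,7,8}→1  {1,3,5,6,7,8}→20  {1,3,5,7,8,9}→60  {2,4,5,6,7,8}→6  {2,4,6,7,8,9}→6  {3,4,5,6,7,8}→15  {3,5,6,7,8,9}→60  {4,5,6,7,8,9}→30
  7 left: {0,2,4,5,6,7,8}→7  {0,2,4,6,7,8,9}→7  {1,3,4,5,6,7,8}→35  {1,3,5,6,7,8,9}→140  {2,3,4,5,6,7,8}→21  {2,4,5,6,7,8,9}→42  {3,4,5,6,7,8,9}→105
  8 left: {0,2,3,4,5,6,7,8}→28  {0,2,4,5,6,7,8,9}→56  {1,2,3,4,5,6,7,8}→56  {1,3,4,5,6,7,8,9}→280  {2,3,4,5,6,7,8,9}→168
  placing 0:t first → 504 extensions
  placing 1:p first → 252 extensions
  placing 9:s first → 84 extensions
total linear extensions = 840

840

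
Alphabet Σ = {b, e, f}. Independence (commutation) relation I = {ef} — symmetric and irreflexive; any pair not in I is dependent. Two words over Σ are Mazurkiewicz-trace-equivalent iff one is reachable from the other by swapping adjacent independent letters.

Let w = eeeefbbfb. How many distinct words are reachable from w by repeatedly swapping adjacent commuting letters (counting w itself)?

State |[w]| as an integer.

0(e) covers ∅
1(e) covers 0:e
2(e) covers 1:e
3(e) covers 2:e
4(f) covers ∅
5(b) covers 3:e, 4:f
6(b) covers 5:b
7(f) covers 6:b
8(b) covers 7:f
floor of heap: 0:e, 4:f
completions by unplaced set U, small U first (add the entries for U minus each lowest piece of U):
  |U|=1: {8}:1
  |U|=2: {7,8}:1
  |U|=3: {6,7,8}:1
  |U|=4: {5,6,7,8}:1
  |U|=5: {3,5,6,7,8}:1  {4,5,6,7,8}:1
  |U|=6: {2,3,5,6,7,8}:1  {3,4,5,6,7,8}:2
  |U|=7: {1,2,3,5,6,7,8}:1  {2,3,4,5,6,7,8}:3
  start at 0(e): 4
  start at 4(f): 1
sum over floor = 5

5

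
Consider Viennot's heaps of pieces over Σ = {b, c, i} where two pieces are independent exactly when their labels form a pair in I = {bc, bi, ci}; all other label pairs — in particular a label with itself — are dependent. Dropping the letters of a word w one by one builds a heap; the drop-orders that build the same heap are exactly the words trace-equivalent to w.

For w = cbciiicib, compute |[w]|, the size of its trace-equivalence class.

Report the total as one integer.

1260

drop 0:c onto floor
drop 1:b onto floor
drop 2:c onto {0:c}
drop 3:i onto floor
drop 4:i onto {3:i}
drop 5:i onto {4:i}
drop 6:c onto {2:c}
drop 7:i onto {5:i}
drop 8:b onto {1:b}
ground layer = {0:c, 1:b, 3:i}
drop-orders for the pieces not yet dropped (sum over which currently-grounded one goes next):
  1 to go: {6} 1  {7} 1  {8} 1
  2 to go: {1,8} 1  {2,6} 1  {5,7} 1  {6,7} 2  {6,8} 2  {7,8} 2
  3 to go: {0,2,6} 1  {1,6,8} 3  {1,7,8} 3  {2,6,7} 3  {2,6,8} 3  {4,5,7} 1  {5,6,7} 3  {5,7,8} 3  {6,7,8} 6
  4 to go: {0,2,6,7} 4  {0,2,6,8} 4  {1,2,6,8} 6  {1,5,7,8} 6  {1,6,7,8} 12  {2,5,6,7} 6  {2,6,7,8} 12  {3,4,5,7} 1  {4,5,6,7} 4  {4,5,7,8} 4  {5,6,7,8} 12
  5 to go: {0,1,2,6,8} 10  {0,2,5,6,7} 10  {0,2,6,7,8} 20  {1,2,6,7,8} 30  {1,4,5,7,8} 10  {1,5,6,7,8} 30  {2,4,5,6,7} 10  {2,5,6,7,8} 30  {3,4,5,6,7} 5  {3,4,5,7,8} 5  {4,5,6,7,8} 20
  6 to go: {0,1,2,6,7,8} 60  {0,2,4,5,6,7} 20  {0,2,5,6,7,8} 60  {1,2,5,6,7,8} 90  {1,3,4,5,7,8} 15  {1,4,5,6,7,8} 60  {2,3,4,5,6,7} 15  {2,4,5,6,7,8} 60  {3,4,5,6,7,8} 30
  7 to go: {0,1,2,5,6,7,8} 210  {0,2,3,4,5,6,7} 35  {0,2,4,5,6,7,8} 140  {1,2,4,5,6,7,8} 210  {1,3,4,5,6,7,8} 105  {2,3,4,5,6,7,8} 105
  if 0:c drops first: 420 orders
  if 1:b drops first: 280 orders
  if 3:i drops first: 560 orders
heap linearizations: 1260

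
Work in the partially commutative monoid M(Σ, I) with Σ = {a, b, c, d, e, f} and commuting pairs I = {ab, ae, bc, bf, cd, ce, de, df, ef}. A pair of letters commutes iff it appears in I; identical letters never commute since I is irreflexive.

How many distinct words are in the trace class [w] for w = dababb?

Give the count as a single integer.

piece 0:d — minimal
piece 1:a rests on {0:d}
piece 2:b rests on {0:d}
piece 3:a rests on {1:a}
piece 4:b rests on {2:b}
piece 5:b rests on {4:b}
minimal pieces: {0:d}
ways to finish when only these pieces remain (= sum over removing one remaining piece with nothing left below it):
  1 left: {3}→1  {5}→1
  2 left: {1,3}→1  {3,5}→2  {4,5}→1
  3 left: {1,3,5}→3  {2,4,5}→1  {3,4,5}→3
  4 left: {1,3,4,5}→6  {2,3,4,5}→4
  placing 0:d first → 10 extensions

10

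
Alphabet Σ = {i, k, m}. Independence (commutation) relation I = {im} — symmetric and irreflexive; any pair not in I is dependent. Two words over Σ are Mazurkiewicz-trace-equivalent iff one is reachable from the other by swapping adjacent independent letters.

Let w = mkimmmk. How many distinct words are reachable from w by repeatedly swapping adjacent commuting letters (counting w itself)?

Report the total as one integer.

4

#0=m has no predecessor
#1=k depends on [0:m]
#2=i depends on [1:k]
#3=m depends on [1:k]
#4=m depends on [3:m]
#5=m depends on [4:m]
#6=k depends on [2:i, 5:m]
sources: [0:m]
N(rest) = Σ N(rest − s) over sources s of rest; N(one piece) = 1:
  size 1 → [6]=1
  size 2 → [2,6]=1  [5,6]=1
  size 3 → [2,5,6]=2  [4,5,6]=1
  size 4 → [2,4,5,6]=3  [3,4,5,6]=1
  size 5 → [2,3,4,5,6]=4
  first=0(m) contributes 4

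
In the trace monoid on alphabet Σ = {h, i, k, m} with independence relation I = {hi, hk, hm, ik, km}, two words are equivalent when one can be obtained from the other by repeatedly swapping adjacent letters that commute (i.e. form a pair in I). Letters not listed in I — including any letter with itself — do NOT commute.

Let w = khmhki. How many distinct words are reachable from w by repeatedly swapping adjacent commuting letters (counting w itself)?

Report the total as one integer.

0(k) covers ∅
1(h) covers ∅
2(m) covers ∅
3(h) covers 1:h
4(k) covers 0:k
5(i) covers 2:m
floor of heap: 0:k, 1:h, 2:m
completions by unplaced set U, small U first (add the entries for U minus each lowest piece of U):
  |U|=1: {3}:1  {4}:1  {5}:1
  |U|=2: {0,4}:1  {1,3}:1  {2,5}:1  {3,4}:2  {3,5}:2  {4,5}:2
  |U|=3: {0,3,4}:3  {0,4,5}:3  {1,3,4}:3  {1,3,5}:3  {2,3,5}:3  {2,4,5}:3  {3,4,5}:6
  |U|=4: {0,1,3,4}:6  {0,2,4,5}:6  {0,3,4,5}:12  {1,2,3,5}:6  {1,3,4,5}:12  {2,3,4,5}:12
  start at 0(k): 30
  start at 1(h): 30
  start at 2(m): 30
sum over floor = 90

90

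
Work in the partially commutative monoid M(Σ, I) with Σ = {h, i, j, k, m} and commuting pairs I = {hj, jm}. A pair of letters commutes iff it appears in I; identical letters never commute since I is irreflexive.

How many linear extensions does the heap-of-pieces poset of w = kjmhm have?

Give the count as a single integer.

4

0(k) covers ∅
1(j) covers 0:k
2(m) covers 0:k
3(h) covers 2:m
4(m) covers 3:h
floor of heap: 0:k
completions by unplaced set U, small U first (add the entries for U minus each lowest piece of U):
  |U|=1: {1}:1  {4}:1
  |U|=2: {1,4}:2  {3,4}:1
  |U|=3: {1,3,4}:3  {2,3,4}:1
  start at 0(k): 4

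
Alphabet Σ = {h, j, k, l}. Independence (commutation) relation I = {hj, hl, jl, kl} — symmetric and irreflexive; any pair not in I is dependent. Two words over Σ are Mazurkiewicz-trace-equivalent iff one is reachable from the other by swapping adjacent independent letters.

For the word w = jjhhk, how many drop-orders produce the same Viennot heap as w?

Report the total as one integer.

piece 0:j — minimal
piece 1:j rests on {0:j}
piece 2:h — minimal
piece 3:h rests on {2:h}
piece 4:k rests on {1:j, 3:h}
minimal pieces: {0:j, 2:h}
ways to finish when only these pieces remain (= sum over removing one remaining piece with nothing left below it):
  1 left: {4}→1
  2 left: {1,4}→1  {3,4}→1
  3 left: {0,1,4}→1  {1,3,4}→2  {2,3,4}→1
  placing 0:j first → 3 extensions
  placing 2:h first → 3 extensions
total linear extensions = 6

6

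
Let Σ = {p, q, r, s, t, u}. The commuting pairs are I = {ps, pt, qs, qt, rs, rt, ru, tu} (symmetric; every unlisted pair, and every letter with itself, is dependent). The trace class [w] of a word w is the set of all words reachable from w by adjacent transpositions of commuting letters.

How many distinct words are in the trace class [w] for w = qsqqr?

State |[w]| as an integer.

#0=q has no predecessor
#1=s has no predecessor
#2=q depends on [0:q]
#3=q depends on [2:q]
#4=r depends on [3:q]
sources: [0:q, 1:s]
N(rest) = Σ N(rest − s) over sources s of rest; N(one piece) = 1:
  size 1 → [1]=1  [4]=1
  size 2 → [1,4]=2  [3,4]=1
  size 3 → [1,3,4]=3  [2,3,4]=1
  first=0(q) contributes 4
  first=1(s) contributes 1
|[w]| = 5

5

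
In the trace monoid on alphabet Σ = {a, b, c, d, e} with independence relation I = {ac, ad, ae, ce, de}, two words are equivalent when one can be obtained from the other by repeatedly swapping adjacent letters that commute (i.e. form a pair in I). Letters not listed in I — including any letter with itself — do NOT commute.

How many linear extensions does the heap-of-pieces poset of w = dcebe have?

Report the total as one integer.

piece 0:d — minimal
piece 1:c rests on {0:d}
piece 2:e — minimal
piece 3:b rests on {1:c, 2:e}
piece 4:e rests on {3:b}
minimal pieces: {0:d, 2:e}
ways to finish when only these pieces remain (= sum over removing one remaining piece with nothing left below it):
  1 left: {4}→1
  2 left: {3,4}→1
  3 left: {1,3,4}→1  {2,3,4}→1
  placing 0:d first → 2 extensions
  placing 2:e first → 1 extensions
total linear extensions = 3

3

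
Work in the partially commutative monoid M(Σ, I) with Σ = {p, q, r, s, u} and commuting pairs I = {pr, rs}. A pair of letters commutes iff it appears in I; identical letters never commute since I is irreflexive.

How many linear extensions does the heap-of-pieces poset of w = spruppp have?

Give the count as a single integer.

0(s) covers ∅
1(p) covers 0:s
2(r) covers ∅
3(u) covers 1:p, 2:r
4(p) covers 3:u
5(p) covers 4:p
6(p) covers 5:p
floor of heap: 0:s, 2:r
completions by unplaced set U, small U first (add the entries for U minus each lowest piece of U):
  |U|=1: {6}:1
  |U|=2: {5,6}:1
  |U|=3: {4,5,6}:1
  |U|=4: {3,4,5,6}:1
  |U|=5: {1,3,4,5,6}:1  {2,3,4,5,6}:1
  start at 0(s): 2
  start at 2(r): 1
sum over floor = 3

3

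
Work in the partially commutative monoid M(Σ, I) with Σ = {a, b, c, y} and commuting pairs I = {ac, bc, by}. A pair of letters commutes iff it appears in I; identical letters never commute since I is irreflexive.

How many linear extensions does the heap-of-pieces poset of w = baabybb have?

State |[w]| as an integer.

piece 0:b — minimal
piece 1:a rests on {0:b}
piece 2:a rests on {1:a}
piece 3:b rests on {2:a}
piece 4:y rests on {2:a}
piece 5:b rests on {3:b}
piece 6:b rests on {5:b}
minimal pieces: {0:b}
ways to finish when only these pieces remain (= sum over removing one remaining piece with nothing left below it):
  1 left: {4}→1  {6}→1
  2 left: {4,6}→2  {5,6}→1
  3 left: {3,5,6}→1  {4,5,6}→3
  4 left: {3,4,5,6}→4
  5 left: {2,3,4,5,6}→4
  placing 0:b first → 4 extensions

4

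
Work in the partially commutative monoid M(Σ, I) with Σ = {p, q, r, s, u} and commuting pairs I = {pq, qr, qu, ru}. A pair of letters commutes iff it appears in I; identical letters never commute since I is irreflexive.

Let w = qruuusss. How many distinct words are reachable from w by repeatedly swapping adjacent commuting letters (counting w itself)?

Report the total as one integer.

20

drop 0:q onto floor
drop 1:r onto floor
drop 2:u onto floor
drop 3:u onto {2:u}
drop 4:u onto {3:u}
drop 5:s onto {0:q, 1:r, 4:u}
drop 6:s onto {5:s}
drop 7:s onto {6:s}
ground layer = {0:q, 1:r, 2:u}
drop-orders for the pieces not yet dropped (sum over which currently-grounded one goes next):
  1 to go: {7} 1
  2 to go: {6,7} 1
  3 to go: {5,6,7} 1
  4 to go: {0,5,6,7} 1  {1,5,6,7} 1  {4,5,6,7} 1
  5 to go: {0,1,5,6,7} 2  {0,4,5,6,7} 2  {1,4,5,6,7} 2  {3,4,5,6,7} 1
  6 to go: {0,1,4,5,6,7} 6  {0,3,4,5,6,7} 3  {1,3,4,5,6,7} 3  {2,3,4,5,6,7} 1
  if 0:q drops first: 4 orders
  if 1:r drops first: 4 orders
  if 2:u drops first: 12 orders
heap linearizations: 20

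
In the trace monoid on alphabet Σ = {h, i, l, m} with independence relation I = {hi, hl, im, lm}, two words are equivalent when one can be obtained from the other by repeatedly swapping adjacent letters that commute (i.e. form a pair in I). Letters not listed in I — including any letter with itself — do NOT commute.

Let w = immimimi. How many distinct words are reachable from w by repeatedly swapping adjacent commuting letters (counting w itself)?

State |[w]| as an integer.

0(i) covers ∅
1(m) covers ∅
2(m) covers 1:m
3(i) covers 0:i
4(m) covers 2:m
5(i) covers 3:i
6(m) covers 4:m
7(i) covers 5:i
floor of heap: 0:i, 1:m
completions by unplaced set U, small U first (add the entries for U minus each lowest piece of U):
  |U|=1: {6}:1  {7}:1
  |U|=2: {4,6}:1  {5,7}:1  {6,7}:2
  |U|=3: {2,4,6}:1  {3,5,7}:1  {4,6,7}:3  {5,6,7}:3
  |U|=4: {0,3,5,7}:1  {1,2,4,6}:1  {2,4,6,7}:4  {3,5,6,7}:4  {4,5,6,7}:6
  |U|=5: {0,3,5,6,7}:5  {1,2,4,6,7}:5  {2,4,5,6,7}:10  {3,4,5,6,7}:10
  |U|=6: {0,3,4,5,6,7}:15  {1,2,4,5,6,7}:15  {2,3,4,5,6,7}:20
  start at 0(i): 35
  start at 1(m): 35
sum over floor = 70

70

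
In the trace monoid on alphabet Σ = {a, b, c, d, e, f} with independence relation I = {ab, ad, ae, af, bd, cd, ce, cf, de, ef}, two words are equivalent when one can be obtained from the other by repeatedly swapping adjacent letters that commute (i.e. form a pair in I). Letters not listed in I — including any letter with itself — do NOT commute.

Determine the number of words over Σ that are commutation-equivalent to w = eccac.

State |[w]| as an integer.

5

#0=e has no predecessor
#1=c has no predecessor
#2=c depends on [1:c]
#3=a depends on [2:c]
#4=c depends on [3:a]
sources: [0:e, 1:c]
N(rest) = Σ N(rest − s) over sources s of rest; N(one piece) = 1:
  size 1 → [0]=1  [4]=1
  size 2 → [0,4]=2  [3,4]=1
  size 3 → [0,3,4]=3  [2,3,4]=1
  first=0(e) contributes 1
  first=1(c) contributes 4
|[w]| = 5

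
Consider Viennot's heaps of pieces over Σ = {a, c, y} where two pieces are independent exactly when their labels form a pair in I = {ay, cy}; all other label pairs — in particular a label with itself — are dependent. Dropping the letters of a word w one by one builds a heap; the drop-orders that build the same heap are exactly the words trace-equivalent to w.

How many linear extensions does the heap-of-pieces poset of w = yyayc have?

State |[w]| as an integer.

0(y) covers ∅
1(y) covers 0:y
2(a) covers ∅
3(y) covers 1:y
4(c) covers 2:a
floor of heap: 0:y, 2:a
completions by unplaced set U, small U first (add the entries for U minus each lowest piece of U):
  |U|=1: {3}:1  {4}:1
  |U|=2: {1,3}:1  {2,4}:1  {3,4}:2
  |U|=3: {0,1,3}:1  {1,3,4}:3  {2,3,4}:3
  start at 0(y): 6
  start at 2(a): 4
sum over floor = 10

10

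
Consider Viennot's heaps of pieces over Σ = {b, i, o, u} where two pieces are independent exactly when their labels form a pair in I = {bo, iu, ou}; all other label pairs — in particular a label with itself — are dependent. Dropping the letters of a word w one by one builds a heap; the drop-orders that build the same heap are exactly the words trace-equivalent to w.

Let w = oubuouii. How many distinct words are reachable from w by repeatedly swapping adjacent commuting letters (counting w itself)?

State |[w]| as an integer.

piece 0:o — minimal
piece 1:u — minimal
piece 2:b rests on {1:u}
piece 3:u rests on {2:b}
piece 4:o rests on {0:o}
piece 5:u rests on {3:u}
piece 6:i rests on {2:b, 4:o}
piece 7:i rests on {6:i}
minimal pieces: {0:o, 1:u}
ways to finish when only these pieces remain (= sum over removing one remaining piece with nothing left below it):
  1 left: {5}→1  {7}→1
  2 left: {3,5}→1  {5,7}→2  {6,7}→1
  3 left: {3,5,7}→3  {4,6,7}→1  {5,6,7}→3
  4 left: {0,4,6,7}→1  {3,5,6,7}→6  {4,5,6,7}→4
  5 left: {0,4,5,6,7}→5  {2,3,5,6,7}→6  {3,4,5,6,7}→10
  6 left: {0,3,4,5,6,7}→15  {1,2,3,5,6,7}→6  {2,3,4,5,6,7}→16
  placing 0:o first → 22 extensions
  placing 1:u first → 31 extensions
total linear extensions = 53

53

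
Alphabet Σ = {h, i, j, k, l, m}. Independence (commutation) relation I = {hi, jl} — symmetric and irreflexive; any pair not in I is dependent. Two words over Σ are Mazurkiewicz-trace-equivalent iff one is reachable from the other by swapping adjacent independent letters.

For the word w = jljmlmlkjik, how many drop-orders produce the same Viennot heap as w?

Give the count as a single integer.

piece 0:j — minimal
piece 1:l — minimal
piece 2:j rests on {0:j}
piece 3:m rests on {1:l, 2:j}
piece 4:l rests on {3:m}
piece 5:m rests on {4:l}
piece 6:l rests on {5:m}
piece 7:k rests on {6:l}
piece 8:j rests on {7:k}
piece 9:i rests on {8:j}
piece 10:k rests on {9:i}
minimal pieces: {0:j, 1:l}
ways to finish when only these pieces remain (= sum over removing one remaining piece with nothing left below it):
  1 left: {10}→1
  2 left: {9,10}→1
  3 left: {8,9,10}→1
  4 left: {7,8,9,10}→1
  5 left: {6,7,8,9,10}→1
  6 left: {5,6,7,8,9,10}→1
  7 left: {4,5,6,7,8,9,10}→1
  8 left: {3,4,5,6,7,8,9,10}→1
  9 left: {1,3,4,5,6,7,8,9,10}→1  {2,3,4,5,6,7,8,9,10}→1
  placing 0:j first → 2 extensions
  placing 1:l first → 1 extensions
total linear extensions = 3

3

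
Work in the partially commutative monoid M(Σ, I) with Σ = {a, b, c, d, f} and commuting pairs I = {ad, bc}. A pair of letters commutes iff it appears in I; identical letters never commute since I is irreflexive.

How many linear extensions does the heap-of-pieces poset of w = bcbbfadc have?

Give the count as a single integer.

8

piece 0:b — minimal
piece 1:c — minimal
piece 2:b rests on {0:b}
piece 3:b rests on {2:b}
piece 4:f rests on {1:c, 3:b}
piece 5:a rests on {4:f}
piece 6:d rests on {4:f}
piece 7:c rests on {5:a, 6:d}
minimal pieces: {0:b, 1:c}
ways to finish when only these pieces remain (= sum over removing one remaining piece with nothing left below it):
  1 left: {7}→1
  2 left: {5,7}→1  {6,7}→1
  3 left: {5,6,7}→2
  4 left: {4,5,6,7}→2
  5 left: {1,4,5,6,7}→2  {3,4,5,6,7}→2
  6 left: {1,3,4,5,6,7}→4  {2,3,4,5,6,7}→2
  placing 0:b first → 6 extensions
  placing 1:c first → 2 extensions
total linear extensions = 8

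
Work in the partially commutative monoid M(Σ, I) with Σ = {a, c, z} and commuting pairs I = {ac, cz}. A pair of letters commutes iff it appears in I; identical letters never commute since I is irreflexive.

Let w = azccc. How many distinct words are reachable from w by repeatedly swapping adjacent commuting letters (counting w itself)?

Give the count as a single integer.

10

0(a) covers ∅
1(z) covers 0:a
2(c) covers ∅
3(c) covers 2:c
4(c) covers 3:c
floor of heap: 0:a, 2:c
completions by unplaced set U, small U first (add the entries for U minus each lowest piece of U):
  |U|=1: {1}:1  {4}:1
  |U|=2: {0,1}:1  {1,4}:2  {3,4}:1
  |U|=3: {0,1,4}:3  {1,3,4}:3  {2,3,4}:1
  start at 0(a): 4
  start at 2(c): 6
sum over floor = 10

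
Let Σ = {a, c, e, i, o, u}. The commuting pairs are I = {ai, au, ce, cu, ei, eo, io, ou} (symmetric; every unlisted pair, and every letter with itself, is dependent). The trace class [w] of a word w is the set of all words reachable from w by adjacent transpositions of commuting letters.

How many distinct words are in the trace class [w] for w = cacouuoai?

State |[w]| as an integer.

#0=c has no predecessor
#1=a depends on [0:c]
#2=c depends on [1:a]
#3=o depends on [2:c]
#4=u has no predecessor
#5=u depends on [4:u]
#6=o depends on [3:o]
#7=a depends on [6:o]
#8=i depends on [2:c, 5:u]
sources: [0:c, 4:u]
N(rest) = Σ N(rest − s) over sources s of rest; N(one piece) = 1:
  size 1 → [7]=1  [8]=1
  size 2 → [5,8]=1  [6,7]=1  [7,8]=2
  size 3 → [3,6,7]=1  [4,5,8]=1  [5,7,8]=3  [6,7,8]=3
  size 4 → [3,6,7,8]=4  [4,5,7,8]=4  [5,6,7,8]=6
  size 5 → [2,3,6,7,8]=4  [3,5,6,7,8]=10  [4,5,6,7,8]=10
  size 6 → [1,2,3,6,7,8]=4  [2,3,5,6,7,8]=14  [3,4,5,6,7,8]=20
  size 7 → [0,1,2,3,6,7,8]=4  [1,2,3,5,6,7,8]=18  [2,3,4,5,6,7,8]=34
  first=0(c) contributes 52
  first=4(u) contributes 22
|[w]| = 74

74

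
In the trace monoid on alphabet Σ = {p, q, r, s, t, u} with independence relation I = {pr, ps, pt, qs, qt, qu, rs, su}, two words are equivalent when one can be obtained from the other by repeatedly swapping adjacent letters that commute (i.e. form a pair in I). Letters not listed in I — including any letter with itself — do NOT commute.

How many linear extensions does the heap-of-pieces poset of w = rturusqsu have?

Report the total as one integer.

63

piece 0:r — minimal
piece 1:t rests on {0:r}
piece 2:u rests on {1:t}
piece 3:r rests on {2:u}
piece 4:u rests on {3:r}
piece 5:s rests on {1:t}
piece 6:q rests on {3:r}
piece 7:s rests on {5:s}
piece 8:u rests on {4:u}
minimal pieces: {0:r}
ways to finish when only these pieces remain (= sum over removing one remaining piece with nothing left below it):
  1 left: {6}→1  {7}→1  {8}→1
  2 left: {4,8}→1  {5,7}→1  {6,7}→2  {6,8}→2  {7,8}→2
  3 left: {4,6,8}→3  {4,7,8}→3  {5,6,7}→3  {5,7,8}→3  {6,7,8}→6
  4 left: {3,4,6,8}→3  {4,5,7,8}→6  {4,6,7,8}→12  {5,6,7,8}→12
  5 left: {2,3,4,6,8}→3  {3,4,6,7,8}→15  {4,5,6,7,8}→30
  6 left: {2,3,4,6,7,8}→18  {3,4,5,6,7,8}→45
  7 left: {2,3,4,5,6,7,8}→63
  placing 0:r first → 63 extensions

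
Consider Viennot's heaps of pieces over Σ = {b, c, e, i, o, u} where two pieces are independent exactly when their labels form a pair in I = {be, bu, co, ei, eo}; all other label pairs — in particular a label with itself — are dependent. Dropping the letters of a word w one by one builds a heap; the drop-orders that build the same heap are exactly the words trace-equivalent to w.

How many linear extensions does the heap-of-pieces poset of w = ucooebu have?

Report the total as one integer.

15

drop 0:u onto floor
drop 1:c onto {0:u}
drop 2:o onto {0:u}
drop 3:o onto {2:o}
drop 4:e onto {1:c}
drop 5:b onto {1:c, 3:o}
drop 6:u onto {3:o, 4:e}
ground layer = {0:u}
drop-orders for the pieces not yet dropped (sum over which currently-grounded one goes next):
  1 to go: {5} 1  {6} 1
  2 to go: {4,6} 1  {5,6} 2
  3 to go: {3,5,6} 2  {4,5,6} 3
  4 to go: {1,4,5,6} 3  {2,3,5,6} 2  {3,4,5,6} 5
  5 to go: {1,3,4,5,6} 8  {2,3,4,5,6} 7
  if 0:u drops first: 15 orders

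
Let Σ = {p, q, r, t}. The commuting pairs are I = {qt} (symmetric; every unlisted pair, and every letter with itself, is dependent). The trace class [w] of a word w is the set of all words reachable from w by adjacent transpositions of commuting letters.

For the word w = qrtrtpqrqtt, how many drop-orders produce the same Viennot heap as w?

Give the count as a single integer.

drop 0:q onto floor
drop 1:r onto {0:q}
drop 2:t onto {1:r}
drop 3:r onto {2:t}
drop 4:t onto {3:r}
drop 5:p onto {4:t}
drop 6:q onto {5:p}
drop 7:r onto {6:q}
drop 8:q onto {7:r}
drop 9:t onto {7:r}
drop 10:t onto {9:t}
ground layer = {0:q}
drop-orders for the pieces not yet dropped (sum over which currently-grounded one goes next):
  1 to go: {8} 1  {10} 1
  2 to go: {8,10} 2  {9,10} 1
  3 to go: {8,9,10} 3
  4 to go: {7,8,9,10} 3
  5 to go: {6,7,8,9,10} 3
  6 to go: {5,6,7,8,9,10} 3
  7 to go: {4,5,6,7,8,9,10} 3
  8 to go: {3,4,5,6,7,8,9,10} 3
  9 to go: {2,3,4,5,6,7,8,9,10} 3
  if 0:q drops first: 3 orders

3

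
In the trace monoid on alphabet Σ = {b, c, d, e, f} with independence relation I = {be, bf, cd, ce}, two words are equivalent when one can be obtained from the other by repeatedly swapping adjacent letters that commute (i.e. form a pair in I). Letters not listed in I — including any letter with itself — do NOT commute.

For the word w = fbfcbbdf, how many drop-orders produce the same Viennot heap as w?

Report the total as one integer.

0(f) covers ∅
1(b) covers ∅
2(f) covers 0:f
3(c) covers 1:b, 2:f
4(b) covers 3:c
5(b) covers 4:b
6(d) covers 5:b
7(f) covers 6:d
floor of heap: 0:f, 1:b
completions by unplaced set U, small U first (add the entries for U minus each lowest piece of U):
  |U|=1: {7}:1
  |U|=2: {6,7}:1
  |U|=3: {5,6,7}:1
  |U|=4: {4,5,6,7}:1
  |U|=5: {3,4,5,6,7}:1
  |U|=6: {1,3,4,5,6,7}:1  {2,3,4,5,6,7}:1
  start at 0(f): 2
  start at 1(b): 1
sum over floor = 3

3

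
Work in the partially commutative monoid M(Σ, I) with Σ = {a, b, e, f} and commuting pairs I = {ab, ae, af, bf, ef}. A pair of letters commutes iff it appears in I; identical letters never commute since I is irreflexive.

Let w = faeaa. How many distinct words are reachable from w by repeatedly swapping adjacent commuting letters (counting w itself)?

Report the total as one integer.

piece 0:f — minimal
piece 1:a — minimal
piece 2:e — minimal
piece 3:a rests on {1:a}
piece 4:a rests on {3:a}
minimal pieces: {0:f, 1:a, 2:e}
ways to finish when only these pieces remain (= sum over removing one remaining piece with nothing left below it):
  1 left: {0}→1  {2}→1  {4}→1
  2 left: {0,2}→2  {0,4}→2  {2,4}→2  {3,4}→1
  3 left: {0,2,4}→6  {0,3,4}→3  {1,3,4}→1  {2,3,4}→3
  placing 0:f first → 4 extensions
  placing 1:a first → 12 extensions
  placing 2:e first → 4 extensions
total linear extensions = 20

20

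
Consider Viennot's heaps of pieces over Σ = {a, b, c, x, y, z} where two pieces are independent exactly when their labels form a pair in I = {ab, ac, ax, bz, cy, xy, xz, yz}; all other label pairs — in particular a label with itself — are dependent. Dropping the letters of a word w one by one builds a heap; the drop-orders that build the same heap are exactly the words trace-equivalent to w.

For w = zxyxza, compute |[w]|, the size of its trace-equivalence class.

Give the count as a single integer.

piece 0:z — minimal
piece 1:x — minimal
piece 2:y — minimal
piece 3:x rests on {1:x}
piece 4:z rests on {0:z}
piece 5:a rests on {2:y, 4:z}
minimal pieces: {0:z, 1:x, 2:y}
ways to finish when only these pieces remain (= sum over removing one remaining piece with nothing left below it):
  1 left: {3}→1  {5}→1
  2 left: {1,3}→1  {2,5}→1  {3,5}→2  {4,5}→1
  3 left: {0,4,5}→1  {1,3,5}→3  {2,3,5}→3  {2,4,5}→2  {3,4,5}→3
  4 left: {0,2,4,5}→3  {0,3,4,5}→4  {1,2,3,5}→6  {1,3,4,5}→6  {2,3,4,5}→8
  placing 0:z first → 20 extensions
  placing 1:x first → 15 extensions
  placing 2:y first → 10 extensions
total linear extensions = 45

45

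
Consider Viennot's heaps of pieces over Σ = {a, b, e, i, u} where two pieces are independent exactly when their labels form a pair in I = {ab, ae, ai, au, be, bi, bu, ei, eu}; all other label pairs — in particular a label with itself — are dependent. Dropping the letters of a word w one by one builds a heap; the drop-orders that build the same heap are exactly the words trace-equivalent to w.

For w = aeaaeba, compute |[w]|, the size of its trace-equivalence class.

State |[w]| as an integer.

0(a) covers ∅
1(e) covers ∅
2(a) covers 0:a
3(a) covers 2:a
4(e) covers 1:e
5(b) covers ∅
6(a) covers 3:a
floor of heap: 0:a, 1:e, 5:b
completions by unplaced set U, small U first (add the entries for U minus each lowest piece of U):
  |U|=1: {4}:1  {5}:1  {6}:1
  |U|=2: {1,4}:1  {3,6}:1  {4,5}:2  {4,6}:2  {5,6}:2
  |U|=3: {1,4,5}:3  {1,4,6}:3  {2,3,6}:1  {3,4,6}:3  {3,5,6}:3  {4,5,6}:6
  |U|=4: {0,2,3,6}:1  {1,3,4,6}:6  {1,4,5,6}:12  {2,3,4,6}:4  {2,3,5,6}:4  {3,4,5,6}:12
  |U|=5: {0,2,3,4,6}:5  {0,2,3,5,6}:5  {1,2,3,4,6}:10  {1,3,4,5,6}:30  {2,3,4,5,6}:20
  start at 0(a): 60
  start at 1(e): 30
  start at 5(b): 15
sum over floor = 105

105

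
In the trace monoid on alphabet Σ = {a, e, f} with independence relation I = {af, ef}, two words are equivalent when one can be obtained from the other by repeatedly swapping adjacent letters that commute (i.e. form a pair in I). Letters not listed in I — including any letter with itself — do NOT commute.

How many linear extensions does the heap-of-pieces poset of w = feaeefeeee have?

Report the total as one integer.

45

0(f) covers ∅
1(e) covers ∅
2(a) covers 1:e
3(e) covers 2:a
4(e) covers 3:e
5(f) covers 0:f
6(e) covers 4:e
7(e) covers 6:e
8(e) covers 7:e
9(e) covers 8:e
floor of heap: 0:f, 1:e
completions by unplaced set U, small U first (add the entries for U minus each lowest piece of U):
  |U|=1: {5}:1  {9}:1
  |U|=2: {0,5}:1  {5,9}:2  {8,9}:1
  |U|=3: {0,5,9}:3  {5,8,9}:3  {7,8,9}:1
  |U|=4: {0,5,8,9}:6  {5,7,8,9}:4  {6,7,8,9}:1
  |U|=5: {0,5,7,8,9}:10  {4,6,7,8,9}:1  {5,6,7,8,9}:5
  |U|=6: {0,5,6,7,8,9}:15  {3,4,6,7,8,9}:1  {4,5,6,7,8,9}:6
  |U|=7: {0,4,5,6,7,8,9}:21  {2,3,4,6,7,8,9}:1  {3,4,5,6,7,8,9}:7
  |U|=8: {0,3,4,5,6,7,8,9}:28  {1,2,3,4,6,7,8,9}:1  {2,3,4,5,6,7,8,9}:8
  start at 0(f): 9
  start at 1(e): 36
sum over floor = 45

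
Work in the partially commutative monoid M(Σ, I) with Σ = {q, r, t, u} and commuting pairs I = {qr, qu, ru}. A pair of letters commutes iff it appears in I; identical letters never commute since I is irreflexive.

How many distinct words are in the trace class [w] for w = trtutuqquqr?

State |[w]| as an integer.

0(t) covers ∅
1(r) covers 0:t
2(t) covers 1:r
3(u) covers 2:t
4(t) covers 3:u
5(u) covers 4:t
6(q) covers 4:t
7(q) covers 6:q
8(u) covers 5:u
9(q) covers 7:q
10(r) covers 4:t
floor of heap: 0:t
completions by unplaced set U, small U first (add the entries for U minus each lowest piece of U):
  |U|=1: {8}:1  {9}:1  {10}:1
  |U|=2: {5,8}:1  {7,9}:1  {8,9}:2  {8,10}:2  {9,10}:2
  |U|=3: {5,8,9}:3  {5,8,10}:3  {6,7,9}:1  {7,8,9}:3  {7,9,10}:3  {8,9,10}:6
  |U|=4: {5,7,8,9}:6  {5,8,9,10}:12  {6,7,8,9}:4  {6,7,9,10}:4  {7,8,9,10}:12
  |U|=5: {5,6,7,8,9}:10  {5,7,8,9,10}:30  {6,7,8,9,10}:20
  |U|=6: {5,6,7,8,9,10}:60
  |U|=7: {4,5,6,7,8,9,10}:60
  |U|=8: {3,4,5,6,7,8,9,10}:60
  |U|=9: {2,3,4,5,6,7,8,9,10}:60
  start at 0(t): 60

60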